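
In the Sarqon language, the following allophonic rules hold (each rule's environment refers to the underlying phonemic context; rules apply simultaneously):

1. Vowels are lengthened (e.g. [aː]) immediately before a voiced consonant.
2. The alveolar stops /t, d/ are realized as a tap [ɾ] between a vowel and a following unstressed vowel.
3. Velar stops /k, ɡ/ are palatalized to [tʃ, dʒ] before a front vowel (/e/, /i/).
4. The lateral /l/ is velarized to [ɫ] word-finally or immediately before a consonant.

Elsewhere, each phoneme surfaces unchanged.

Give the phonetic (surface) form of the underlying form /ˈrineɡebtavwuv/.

/r/ — not in any rule's target class → [r].
/i/ — between /r/ and /n/, before a voiced consonant — surfaces as [iː] (rule 1).
/n/ (between /i/ and /e/): no rule targets it → [n].
/e/ — between /n/ and /ɡ/, before a voiced consonant — surfaces as [eː] (rule 1).
/ɡ/ — between /e/ and /e/, before a front vowel — surfaces as [dʒ] (rule 3).
/e/ (between /ɡ/ and /b/): before a voiced consonant, so rule 1 applies → [eː].
/b/ stays [b].
/t/ (between /b/ and /a/) fails the environment for rule 2, so it stays [t].
/a/ (between /t/ and /v/) occurs before a voiced consonant → [aː] by rule 1.
/v/ (between /a/ and /w/): no rule targets it → [v].
/w/ (between /v/ and /u/) is unaffected → [w].
/u/ meets the environment for rule 1 (before a voiced consonant) → [uː].
/v/ stays [v].

[ˈriːneːdʒeːbtaːvwuːv]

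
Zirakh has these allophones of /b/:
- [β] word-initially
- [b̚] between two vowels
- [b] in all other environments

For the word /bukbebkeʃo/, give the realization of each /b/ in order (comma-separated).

Occurrence 1 (position 1): word-initially → [β].
Occurrence 2 (position 4): no conditioning environment matches → elsewhere allophone [b].
Occurrence 3 (position 6): no conditioning environment matches → elsewhere allophone [b].

[β], [b], [b]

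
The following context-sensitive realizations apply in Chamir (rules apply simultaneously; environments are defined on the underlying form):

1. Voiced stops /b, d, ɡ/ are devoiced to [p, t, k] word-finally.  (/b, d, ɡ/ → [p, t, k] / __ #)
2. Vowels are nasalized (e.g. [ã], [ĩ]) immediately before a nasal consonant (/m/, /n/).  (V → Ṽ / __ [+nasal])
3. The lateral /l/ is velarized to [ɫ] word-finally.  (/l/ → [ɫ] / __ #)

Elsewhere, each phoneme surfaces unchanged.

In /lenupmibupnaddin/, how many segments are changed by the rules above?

2

Segments that undergo a rule: /e/ → [ẽ] (rule 2); /i/ → [ĩ] (rule 2).
All other segments surface unchanged.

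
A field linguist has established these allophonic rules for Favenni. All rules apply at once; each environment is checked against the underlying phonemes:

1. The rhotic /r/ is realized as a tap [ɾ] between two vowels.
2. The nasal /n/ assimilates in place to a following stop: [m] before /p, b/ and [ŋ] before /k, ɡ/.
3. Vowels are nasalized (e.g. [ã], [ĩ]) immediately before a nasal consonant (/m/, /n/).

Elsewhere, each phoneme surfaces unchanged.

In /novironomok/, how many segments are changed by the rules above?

Segments that undergo a rule: /r/ → [ɾ] (rule 1); /o/ → [õ] (rule 3); /o/ → [õ] (rule 3).
All other segments surface unchanged.

3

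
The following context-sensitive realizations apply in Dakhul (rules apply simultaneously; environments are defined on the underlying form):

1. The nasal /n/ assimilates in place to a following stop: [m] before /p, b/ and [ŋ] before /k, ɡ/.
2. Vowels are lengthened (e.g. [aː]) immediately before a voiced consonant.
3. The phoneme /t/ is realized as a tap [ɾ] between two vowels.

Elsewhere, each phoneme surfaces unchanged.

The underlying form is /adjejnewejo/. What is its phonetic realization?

[aːdjeːjneːweːjo]

/a/ — word-initial, before a voiced consonant — surfaces as [aː] (rule 2).
/d/ — not in any rule's target class → [d].
/j/ — not in any rule's target class → [j].
/e/ meets the environment for rule 2 (before a voiced consonant) → [eː].
/j/ — not in any rule's target class → [j].
/n/ — between /j/ and /e/; rule 1 does not apply here → [n].
/e/ (between /n/ and /w/): before a voiced consonant, so rule 2 applies → [eː].
/w/ (between /e/ and /e/): no rule targets it → [w].
Rule 2 applies to /e/ (between /w/ and /j/: before a voiced consonant) → [eː].
/j/ (between /e/ and /o/) is unaffected → [j].
/o/ (word-final) is in the target of rule 2 but the environment (before a voiced consonant) is not met → [o].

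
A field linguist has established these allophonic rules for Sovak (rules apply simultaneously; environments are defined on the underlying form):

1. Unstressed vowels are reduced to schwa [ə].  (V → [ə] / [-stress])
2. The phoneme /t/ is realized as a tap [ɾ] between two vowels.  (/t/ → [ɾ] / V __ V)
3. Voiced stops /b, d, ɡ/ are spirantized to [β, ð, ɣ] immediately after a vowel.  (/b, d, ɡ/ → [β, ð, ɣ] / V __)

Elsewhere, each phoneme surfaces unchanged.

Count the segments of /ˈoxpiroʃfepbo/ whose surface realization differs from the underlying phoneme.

4

Segments that undergo a rule: /i/ → [ə] (rule 1); /o/ → [ə] (rule 1); /e/ → [ə] (rule 1); /o/ → [ə] (rule 1).
All other segments surface unchanged.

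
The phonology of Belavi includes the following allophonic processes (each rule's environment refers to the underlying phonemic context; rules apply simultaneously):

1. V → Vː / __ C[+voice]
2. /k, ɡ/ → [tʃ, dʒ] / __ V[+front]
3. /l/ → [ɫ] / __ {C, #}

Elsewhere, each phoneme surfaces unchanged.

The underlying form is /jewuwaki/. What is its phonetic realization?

[jeːwuːwatʃi]

/j/ (word-initial): no rule targets it → [j].
/e/ — between /j/ and /w/, before a voiced consonant — surfaces as [eː] (rule 1).
/w/ — not in any rule's target class → [w].
/u/ (between /w/ and /w/): before a voiced consonant, so rule 1 applies → [uː].
/w/ (between /u/ and /a/) is unaffected → [w].
/a/ (between /w/ and /k/): rule 1 targets it, but not before a voiced consonant → unchanged [a].
/k/ (between /a/ and /i/) occurs before a front vowel → [tʃ] by rule 2.
/i/ (word-final) fails the environment for rule 1, so it stays [i].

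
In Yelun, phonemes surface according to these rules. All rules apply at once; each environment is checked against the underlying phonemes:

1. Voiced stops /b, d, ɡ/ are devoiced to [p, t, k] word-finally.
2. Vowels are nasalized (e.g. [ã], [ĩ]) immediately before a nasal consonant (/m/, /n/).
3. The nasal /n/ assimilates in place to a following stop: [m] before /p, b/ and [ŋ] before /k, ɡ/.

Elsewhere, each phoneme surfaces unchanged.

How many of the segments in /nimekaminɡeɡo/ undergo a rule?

4

Segments that undergo a rule: /i/ → [ĩ] (rule 2); /a/ → [ã] (rule 2); /i/ → [ĩ] (rule 2); /n/ → [ŋ] (rule 3).
All other segments surface unchanged.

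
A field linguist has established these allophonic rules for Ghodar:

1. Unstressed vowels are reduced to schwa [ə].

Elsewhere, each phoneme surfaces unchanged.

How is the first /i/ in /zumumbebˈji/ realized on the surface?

/i/ (word-final) fails the environment for rule 1, so it stays [i].

[i]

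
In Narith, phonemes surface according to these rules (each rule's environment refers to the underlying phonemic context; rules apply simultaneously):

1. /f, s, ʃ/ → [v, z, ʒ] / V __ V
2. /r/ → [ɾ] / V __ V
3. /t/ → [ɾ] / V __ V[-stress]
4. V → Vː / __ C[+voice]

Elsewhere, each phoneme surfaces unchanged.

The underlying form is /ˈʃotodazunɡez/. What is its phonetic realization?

/ʃ/ (word-initial): rule 1 targets it, but not between two vowels → unchanged [ʃ].
/o/ — between /ʃ/ and /t/; rule 4 does not apply here → [o].
Rule 3 applies to /t/ (between /o/ and /o/: between a vowel and a following unstressed vowel) → [ɾ].
/o/ meets the environment for rule 4 (before a voiced consonant) → [oː].
/a/ (between /d/ and /z/) occurs before a voiced consonant → [aː] by rule 4.
/u/ (between /z/ and /n/): before a voiced consonant, so rule 4 applies → [uː].
Rule 4 applies to /e/ (between /ɡ/ and /z/: before a voiced consonant) → [eː].

[ˈʃoɾoːdaːzuːnɡeːz]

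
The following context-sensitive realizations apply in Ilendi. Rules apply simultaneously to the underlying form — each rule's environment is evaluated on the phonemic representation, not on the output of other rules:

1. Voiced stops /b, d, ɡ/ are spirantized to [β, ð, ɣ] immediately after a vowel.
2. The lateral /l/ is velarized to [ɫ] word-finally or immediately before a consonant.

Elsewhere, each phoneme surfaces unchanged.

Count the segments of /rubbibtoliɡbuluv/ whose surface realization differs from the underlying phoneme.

Segments that undergo a rule: /b/ → [β] (rule 1); /b/ → [β] (rule 1); /ɡ/ → [ɣ] (rule 1).
All other segments surface unchanged.

3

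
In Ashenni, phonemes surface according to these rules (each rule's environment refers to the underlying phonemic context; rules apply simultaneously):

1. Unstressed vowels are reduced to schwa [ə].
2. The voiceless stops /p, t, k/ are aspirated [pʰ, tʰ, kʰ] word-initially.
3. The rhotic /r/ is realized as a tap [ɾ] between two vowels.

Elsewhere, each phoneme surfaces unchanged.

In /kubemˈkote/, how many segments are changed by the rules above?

Segments that undergo a rule: /k/ → [kʰ] (rule 2); /u/ → [ə] (rule 1); /e/ → [ə] (rule 1); /e/ → [ə] (rule 1).
All other segments surface unchanged.

4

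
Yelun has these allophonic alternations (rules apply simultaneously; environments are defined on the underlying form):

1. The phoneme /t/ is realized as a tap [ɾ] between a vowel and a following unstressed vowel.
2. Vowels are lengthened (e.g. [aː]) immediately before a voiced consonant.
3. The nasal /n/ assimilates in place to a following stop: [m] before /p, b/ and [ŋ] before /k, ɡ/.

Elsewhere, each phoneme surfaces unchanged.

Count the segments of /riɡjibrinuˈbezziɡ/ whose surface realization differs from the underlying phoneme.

6

Segments that undergo a rule: /i/ → [iː] (rule 2); /i/ → [iː] (rule 2); /i/ → [iː] (rule 2); /u/ → [uː] (rule 2); /e/ → [eː] (rule 2); /i/ → [iː] (rule 2).
All other segments surface unchanged.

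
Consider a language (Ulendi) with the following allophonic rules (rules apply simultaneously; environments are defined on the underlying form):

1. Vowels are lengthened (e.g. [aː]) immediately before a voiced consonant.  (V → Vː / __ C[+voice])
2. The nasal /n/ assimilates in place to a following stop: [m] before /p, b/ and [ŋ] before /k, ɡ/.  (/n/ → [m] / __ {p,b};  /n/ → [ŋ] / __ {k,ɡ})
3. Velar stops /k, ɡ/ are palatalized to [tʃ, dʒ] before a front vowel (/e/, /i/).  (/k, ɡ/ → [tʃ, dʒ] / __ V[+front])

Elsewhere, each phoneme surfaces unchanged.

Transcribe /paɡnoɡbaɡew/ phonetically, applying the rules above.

/p/ — not in any rule's target class → [p].
/a/ meets the environment for rule 1 (before a voiced consonant) → [aː].
/ɡ/ (between /a/ and /n/) is in the target of rule 3 but the environment (before a front vowel) is not met → [ɡ].
/n/ (between /ɡ/ and /o/) fails the environment for rule 2, so it stays [n].
/o/ — between /n/ and /ɡ/, before a voiced consonant — surfaces as [oː] (rule 1).
/ɡ/ — between /o/ and /b/; rule 3 does not apply here → [ɡ].
/b/ stays [b].
/a/ meets the environment for rule 1 (before a voiced consonant) → [aː].
Rule 3 applies to /ɡ/ (between /a/ and /e/: before a front vowel) → [dʒ].
/e/ — between /ɡ/ and /w/, before a voiced consonant — surfaces as [eː] (rule 1).
/w/ stays [w].

[paːɡnoːɡbaːdʒeːw]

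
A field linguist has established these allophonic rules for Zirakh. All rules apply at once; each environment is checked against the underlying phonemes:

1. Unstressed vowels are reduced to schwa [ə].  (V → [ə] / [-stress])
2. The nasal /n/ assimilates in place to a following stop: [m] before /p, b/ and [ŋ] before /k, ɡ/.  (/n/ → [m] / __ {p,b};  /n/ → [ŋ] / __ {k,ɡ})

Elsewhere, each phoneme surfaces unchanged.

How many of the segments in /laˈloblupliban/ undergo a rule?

Segments that undergo a rule: /a/ → [ə] (rule 1); /u/ → [ə] (rule 1); /i/ → [ə] (rule 1); /a/ → [ə] (rule 1).
All other segments surface unchanged.

4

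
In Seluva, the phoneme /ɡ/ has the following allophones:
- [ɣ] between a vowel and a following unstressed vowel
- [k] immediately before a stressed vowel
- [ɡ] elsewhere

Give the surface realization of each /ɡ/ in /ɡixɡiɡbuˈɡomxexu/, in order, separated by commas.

[ɡ], [ɡ], [ɡ], [k]

Occurrence 1 (position 1): no conditioning environment matches → elsewhere allophone [ɡ].
Occurrence 2 (position 4): no conditioning environment matches → elsewhere allophone [ɡ].
Occurrence 3 (position 6): no conditioning environment matches → elsewhere allophone [ɡ].
Occurrence 4 (position 9): immediately before a stressed vowel → [k].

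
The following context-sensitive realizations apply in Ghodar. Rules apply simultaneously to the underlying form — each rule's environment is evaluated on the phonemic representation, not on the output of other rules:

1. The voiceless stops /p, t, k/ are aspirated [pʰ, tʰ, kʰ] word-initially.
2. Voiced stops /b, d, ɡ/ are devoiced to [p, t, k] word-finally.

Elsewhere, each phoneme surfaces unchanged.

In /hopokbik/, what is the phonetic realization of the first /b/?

/b/ (between /k/ and /i/) fails the environment for rule 2, so it stays [b].

[b]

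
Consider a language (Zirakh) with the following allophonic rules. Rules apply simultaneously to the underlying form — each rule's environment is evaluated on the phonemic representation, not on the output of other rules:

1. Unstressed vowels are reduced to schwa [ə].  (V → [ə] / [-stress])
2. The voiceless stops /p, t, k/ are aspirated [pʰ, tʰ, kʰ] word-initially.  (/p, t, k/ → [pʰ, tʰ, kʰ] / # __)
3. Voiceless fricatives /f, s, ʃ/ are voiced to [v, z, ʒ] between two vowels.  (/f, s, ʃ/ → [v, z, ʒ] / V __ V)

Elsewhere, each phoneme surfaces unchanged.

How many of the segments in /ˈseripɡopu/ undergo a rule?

Segments that undergo a rule: /i/ → [ə] (rule 1); /o/ → [ə] (rule 1); /u/ → [ə] (rule 1).
All other segments surface unchanged.

3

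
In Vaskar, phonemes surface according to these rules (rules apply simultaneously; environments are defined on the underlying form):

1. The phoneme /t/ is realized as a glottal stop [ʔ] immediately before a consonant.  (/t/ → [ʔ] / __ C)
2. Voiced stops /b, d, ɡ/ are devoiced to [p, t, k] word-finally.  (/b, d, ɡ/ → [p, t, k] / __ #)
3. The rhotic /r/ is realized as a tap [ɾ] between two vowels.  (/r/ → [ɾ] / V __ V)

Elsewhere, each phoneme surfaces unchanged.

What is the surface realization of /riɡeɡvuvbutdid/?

/r/ — word-initial; rule 3 does not apply here → [r].
/i/ (between /r/ and /ɡ/) is unaffected → [i].
/ɡ/ (between /i/ and /e/): rule 2 targets it, but not word-finally → unchanged [ɡ].
/e/ — not in any rule's target class → [e].
/ɡ/ (between /e/ and /v/): rule 2 targets it, but not word-finally → unchanged [ɡ].
/v/ (between /ɡ/ and /u/) is unaffected → [v].
/u/ (between /v/ and /v/) is unaffected → [u].
/v/ (between /u/ and /b/) is unaffected → [v].
/b/ (between /v/ and /u/) fails the environment for rule 2, so it stays [b].
/u/ (between /b/ and /t/) is unaffected → [u].
Rule 1 applies to /t/ (between /u/ and /d/: immediately before a consonant) → [ʔ].
/d/ — between /t/ and /i/; rule 2 does not apply here → [d].
/i/ — not in any rule's target class → [i].
/d/ — word-final, word-finally — surfaces as [t] (rule 2).

[riɡeɡvuvbuʔdit]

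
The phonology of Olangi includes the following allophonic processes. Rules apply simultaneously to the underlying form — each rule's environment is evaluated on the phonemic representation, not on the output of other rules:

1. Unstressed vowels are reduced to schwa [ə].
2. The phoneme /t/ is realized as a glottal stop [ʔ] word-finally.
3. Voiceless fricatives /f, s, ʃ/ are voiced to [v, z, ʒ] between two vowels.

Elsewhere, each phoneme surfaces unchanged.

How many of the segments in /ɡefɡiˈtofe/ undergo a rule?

4

Segments that undergo a rule: /e/ → [ə] (rule 1); /i/ → [ə] (rule 1); /f/ → [v] (rule 3); /e/ → [ə] (rule 1).
All other segments surface unchanged.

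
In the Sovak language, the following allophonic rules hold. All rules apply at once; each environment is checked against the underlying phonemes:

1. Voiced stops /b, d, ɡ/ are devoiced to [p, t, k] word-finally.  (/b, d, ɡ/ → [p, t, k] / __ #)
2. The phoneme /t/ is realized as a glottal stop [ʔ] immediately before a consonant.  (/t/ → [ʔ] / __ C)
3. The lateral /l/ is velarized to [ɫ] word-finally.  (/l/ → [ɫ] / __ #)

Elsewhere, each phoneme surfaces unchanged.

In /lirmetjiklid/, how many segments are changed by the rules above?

2

Segments that undergo a rule: /t/ → [ʔ] (rule 2); /d/ → [t] (rule 1).
All other segments surface unchanged.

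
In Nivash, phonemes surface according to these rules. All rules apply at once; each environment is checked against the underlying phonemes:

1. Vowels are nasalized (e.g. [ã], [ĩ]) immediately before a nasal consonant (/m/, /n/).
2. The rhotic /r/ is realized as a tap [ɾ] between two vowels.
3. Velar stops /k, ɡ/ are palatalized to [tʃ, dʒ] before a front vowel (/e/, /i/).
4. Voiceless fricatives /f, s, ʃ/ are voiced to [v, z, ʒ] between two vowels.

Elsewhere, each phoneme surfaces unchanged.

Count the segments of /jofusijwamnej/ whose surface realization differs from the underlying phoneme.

3

Segments that undergo a rule: /f/ → [v] (rule 4); /s/ → [z] (rule 4); /a/ → [ã] (rule 1).
All other segments surface unchanged.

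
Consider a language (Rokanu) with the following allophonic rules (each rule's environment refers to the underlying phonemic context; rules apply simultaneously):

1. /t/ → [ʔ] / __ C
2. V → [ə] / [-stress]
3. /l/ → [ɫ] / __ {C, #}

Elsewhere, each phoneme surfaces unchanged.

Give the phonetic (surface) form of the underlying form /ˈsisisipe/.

/s/ (word-initial): no rule targets it → [s].
/i/ (between /s/ and /s/) is in the target of rule 2 but the environment (in an unstressed syllable) is not met → [i].
/s/ (between /i/ and /i/): no rule targets it → [s].
Rule 2 applies to /i/ (between /s/ and /s/: in an unstressed syllable) → [ə].
/s/ stays [s].
/i/ (between /s/ and /p/): in an unstressed syllable, so rule 2 applies → [ə].
/p/ stays [p].
/e/ (word-final): in an unstressed syllable, so rule 2 applies → [ə].

[ˈsisəsəpə]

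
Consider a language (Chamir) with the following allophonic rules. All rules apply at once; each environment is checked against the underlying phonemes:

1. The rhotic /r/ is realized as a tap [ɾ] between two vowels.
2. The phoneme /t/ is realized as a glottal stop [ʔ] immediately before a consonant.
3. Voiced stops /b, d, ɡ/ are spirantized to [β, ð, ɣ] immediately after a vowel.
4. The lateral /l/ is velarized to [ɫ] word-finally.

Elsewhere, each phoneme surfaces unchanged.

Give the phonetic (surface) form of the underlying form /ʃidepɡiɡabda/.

/ʃ/ — not in any rule's target class → [ʃ].
/i/ — not in any rule's target class → [i].
/d/ — between /i/ and /e/, immediately after a vowel — surfaces as [ð] (rule 3).
/e/ (between /d/ and /p/) is unaffected → [e].
/p/ (between /e/ and /ɡ/): no rule targets it → [p].
/ɡ/ — between /p/ and /i/; rule 3 does not apply here → [ɡ].
/i/ stays [i].
/ɡ/ (between /i/ and /a/) occurs immediately after a vowel → [ɣ] by rule 3.
/a/ (between /ɡ/ and /b/): no rule targets it → [a].
/b/ meets the environment for rule 3 (immediately after a vowel) → [β].
/d/ (between /b/ and /a/): rule 3 targets it, but not immediately after a vowel → unchanged [d].
/a/ (word-final): no rule targets it → [a].

[ʃiðepɡiɣaβda]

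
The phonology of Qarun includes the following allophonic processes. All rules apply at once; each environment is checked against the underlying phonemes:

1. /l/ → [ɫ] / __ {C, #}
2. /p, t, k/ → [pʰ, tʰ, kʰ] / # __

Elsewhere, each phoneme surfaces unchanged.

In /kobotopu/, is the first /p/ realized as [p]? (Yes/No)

/p/ — between /o/ and /u/; rule 2 does not apply here → [p].
The actual realization is [p], which matches [p].

Yes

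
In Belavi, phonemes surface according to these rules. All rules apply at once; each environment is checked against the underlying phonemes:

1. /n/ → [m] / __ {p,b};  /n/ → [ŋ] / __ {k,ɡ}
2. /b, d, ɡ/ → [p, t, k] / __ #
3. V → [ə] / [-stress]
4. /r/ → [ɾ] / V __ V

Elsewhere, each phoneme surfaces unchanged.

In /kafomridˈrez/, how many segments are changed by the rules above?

Segments that undergo a rule: /a/ → [ə] (rule 3); /o/ → [ə] (rule 3); /i/ → [ə] (rule 3).
All other segments surface unchanged.

3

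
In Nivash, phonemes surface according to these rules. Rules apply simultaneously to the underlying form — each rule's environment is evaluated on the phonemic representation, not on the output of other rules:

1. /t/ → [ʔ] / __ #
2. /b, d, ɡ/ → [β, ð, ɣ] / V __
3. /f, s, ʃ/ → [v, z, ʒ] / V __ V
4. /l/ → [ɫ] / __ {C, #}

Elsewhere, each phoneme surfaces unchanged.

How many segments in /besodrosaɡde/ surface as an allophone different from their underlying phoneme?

4

Segments that undergo a rule: /s/ → [z] (rule 3); /d/ → [ð] (rule 2); /s/ → [z] (rule 3); /ɡ/ → [ɣ] (rule 2).
All other segments surface unchanged.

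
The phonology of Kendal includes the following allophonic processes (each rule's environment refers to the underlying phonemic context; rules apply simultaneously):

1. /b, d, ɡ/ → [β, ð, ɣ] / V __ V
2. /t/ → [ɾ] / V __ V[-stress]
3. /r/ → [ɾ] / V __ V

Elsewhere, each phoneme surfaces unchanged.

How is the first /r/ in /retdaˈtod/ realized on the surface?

[r]

/r/ (word-initial) is in the target of rule 3 but the environment (between two vowels) is not met → [r].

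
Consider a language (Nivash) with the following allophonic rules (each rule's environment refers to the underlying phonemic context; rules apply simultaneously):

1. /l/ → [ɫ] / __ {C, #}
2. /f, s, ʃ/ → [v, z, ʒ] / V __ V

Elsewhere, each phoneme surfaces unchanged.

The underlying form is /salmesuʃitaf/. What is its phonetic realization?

/s/ (word-initial) is in the target of rule 2 but the environment (between two vowels) is not met → [s].
/a/ (between /s/ and /l/): no rule targets it → [a].
/l/ — between /a/ and /m/, word-finally or immediately before a consonant — surfaces as [ɫ] (rule 1).
/m/ (between /l/ and /e/): no rule targets it → [m].
/e/ — not in any rule's target class → [e].
/s/ (between /e/ and /u/): between two vowels, so rule 2 applies → [z].
/u/ stays [u].
/ʃ/ — between /u/ and /i/, between two vowels — surfaces as [ʒ] (rule 2).
/i/ — not in any rule's target class → [i].
/t/ stays [t].
/a/ (between /t/ and /f/) is unaffected → [a].
/f/ (word-final): rule 2 targets it, but not between two vowels → unchanged [f].

[saɫmezuʒitaf]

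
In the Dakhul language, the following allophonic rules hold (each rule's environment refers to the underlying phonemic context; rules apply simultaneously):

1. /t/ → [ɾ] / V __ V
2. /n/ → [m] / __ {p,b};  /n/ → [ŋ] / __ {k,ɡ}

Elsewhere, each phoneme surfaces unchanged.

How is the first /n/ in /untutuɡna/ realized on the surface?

/n/ (between /u/ and /t/) fails the environment for rule 2, so it stays [n].

[n]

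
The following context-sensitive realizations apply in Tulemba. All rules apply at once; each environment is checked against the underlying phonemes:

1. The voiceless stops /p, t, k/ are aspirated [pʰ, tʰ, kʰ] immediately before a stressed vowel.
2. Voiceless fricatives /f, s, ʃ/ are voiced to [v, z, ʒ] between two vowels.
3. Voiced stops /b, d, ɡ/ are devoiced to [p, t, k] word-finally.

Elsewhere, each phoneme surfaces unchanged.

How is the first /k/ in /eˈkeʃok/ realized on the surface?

[kʰ]

Rule 1 applies to /k/ (between /e/ and /e/: immediately before a stressed vowel) → [kʰ].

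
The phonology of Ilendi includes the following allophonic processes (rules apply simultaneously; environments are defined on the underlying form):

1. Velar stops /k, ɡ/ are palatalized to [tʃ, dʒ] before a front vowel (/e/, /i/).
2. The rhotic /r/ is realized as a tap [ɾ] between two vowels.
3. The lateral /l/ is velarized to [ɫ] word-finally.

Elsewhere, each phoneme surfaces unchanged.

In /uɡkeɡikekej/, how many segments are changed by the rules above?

4

Segments that undergo a rule: /k/ → [tʃ] (rule 1); /ɡ/ → [dʒ] (rule 1); /k/ → [tʃ] (rule 1); /k/ → [tʃ] (rule 1).
All other segments surface unchanged.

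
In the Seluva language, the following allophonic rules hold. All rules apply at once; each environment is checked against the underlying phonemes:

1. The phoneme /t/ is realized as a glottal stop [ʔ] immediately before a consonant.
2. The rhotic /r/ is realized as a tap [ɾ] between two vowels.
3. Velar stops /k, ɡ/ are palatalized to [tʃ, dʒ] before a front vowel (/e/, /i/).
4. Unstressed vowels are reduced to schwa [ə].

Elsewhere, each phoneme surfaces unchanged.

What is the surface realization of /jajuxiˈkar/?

/j/ (word-initial): no rule targets it → [j].
/a/ (between /j/ and /j/): in an unstressed syllable, so rule 4 applies → [ə].
/j/ (between /a/ and /u/): no rule targets it → [j].
/u/ (between /j/ and /x/): in an unstressed syllable, so rule 4 applies → [ə].
/x/ (between /u/ and /i/) is unaffected → [x].
Rule 4 applies to /i/ (between /x/ and /k/: in an unstressed syllable) → [ə].
/k/ — between /i/ and /a/; rule 3 does not apply here → [k].
/a/ (between /k/ and /r/): rule 4 targets it, but not in an unstressed syllable → unchanged [a].
/r/ (word-final) is in the target of rule 2 but the environment (between two vowels) is not met → [r].

[jəjəxəˈkar]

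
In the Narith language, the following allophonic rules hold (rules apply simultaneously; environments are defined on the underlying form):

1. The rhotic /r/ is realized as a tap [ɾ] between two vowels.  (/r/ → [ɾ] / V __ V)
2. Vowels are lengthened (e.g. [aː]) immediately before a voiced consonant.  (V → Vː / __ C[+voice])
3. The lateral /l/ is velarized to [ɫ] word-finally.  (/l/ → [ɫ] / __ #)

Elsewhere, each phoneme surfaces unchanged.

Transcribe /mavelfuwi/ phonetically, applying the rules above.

[maːveːlfuːwi]

/m/ stays [m].
/a/ (between /m/ and /v/) occurs before a voiced consonant → [aː] by rule 2.
/v/ stays [v].
/e/ (between /v/ and /l/) occurs before a voiced consonant → [eː] by rule 2.
/l/ (between /e/ and /f/) is in the target of rule 3 but the environment (word-finally) is not met → [l].
/f/ stays [f].
Rule 2 applies to /u/ (between /f/ and /w/: before a voiced consonant) → [uː].
/w/ (between /u/ and /i/) is unaffected → [w].
/i/ (word-final): rule 2 targets it, but not before a voiced consonant → unchanged [i].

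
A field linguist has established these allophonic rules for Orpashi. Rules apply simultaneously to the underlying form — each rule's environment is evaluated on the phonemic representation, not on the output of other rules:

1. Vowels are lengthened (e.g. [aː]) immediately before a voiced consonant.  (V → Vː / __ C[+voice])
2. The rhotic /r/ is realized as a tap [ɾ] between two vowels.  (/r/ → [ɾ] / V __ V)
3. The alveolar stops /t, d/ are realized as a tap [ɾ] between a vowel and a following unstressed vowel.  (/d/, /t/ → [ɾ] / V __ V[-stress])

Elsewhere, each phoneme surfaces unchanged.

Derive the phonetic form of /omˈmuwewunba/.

/o/ (word-initial): before a voiced consonant, so rule 1 applies → [oː].
/m/ (between /o/ and /m/): no rule targets it → [m].
/m/ (between /m/ and /u/): no rule targets it → [m].
/u/ meets the environment for rule 1 (before a voiced consonant) → [uː].
/w/ — not in any rule's target class → [w].
/e/ (between /w/ and /w/): before a voiced consonant, so rule 1 applies → [eː].
/w/ stays [w].
/u/ meets the environment for rule 1 (before a voiced consonant) → [uː].
/n/ (between /u/ and /b/): no rule targets it → [n].
/b/ (between /n/ and /a/): no rule targets it → [b].
/a/ (word-final) fails the environment for rule 1, so it stays [a].

[oːmˈmuːweːwuːnba]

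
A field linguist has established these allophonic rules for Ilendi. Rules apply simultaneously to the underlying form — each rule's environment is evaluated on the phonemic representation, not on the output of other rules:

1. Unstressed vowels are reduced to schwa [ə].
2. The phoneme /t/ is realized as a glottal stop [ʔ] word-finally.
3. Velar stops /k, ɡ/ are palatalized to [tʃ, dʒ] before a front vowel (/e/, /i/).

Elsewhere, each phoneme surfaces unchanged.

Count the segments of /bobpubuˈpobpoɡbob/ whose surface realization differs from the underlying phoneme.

Segments that undergo a rule: /o/ → [ə] (rule 1); /u/ → [ə] (rule 1); /u/ → [ə] (rule 1); /o/ → [ə] (rule 1); /o/ → [ə] (rule 1).
All other segments surface unchanged.

5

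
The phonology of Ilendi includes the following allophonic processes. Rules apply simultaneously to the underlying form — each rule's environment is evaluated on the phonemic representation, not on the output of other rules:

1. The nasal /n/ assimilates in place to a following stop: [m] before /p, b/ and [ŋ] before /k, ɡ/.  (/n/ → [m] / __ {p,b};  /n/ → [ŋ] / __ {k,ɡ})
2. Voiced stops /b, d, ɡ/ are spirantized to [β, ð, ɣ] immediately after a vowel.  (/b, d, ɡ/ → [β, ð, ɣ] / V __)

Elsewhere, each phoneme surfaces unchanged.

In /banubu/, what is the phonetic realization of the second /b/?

[β]

/b/ (between /u/ and /u/): immediately after a vowel, so rule 2 applies → [β].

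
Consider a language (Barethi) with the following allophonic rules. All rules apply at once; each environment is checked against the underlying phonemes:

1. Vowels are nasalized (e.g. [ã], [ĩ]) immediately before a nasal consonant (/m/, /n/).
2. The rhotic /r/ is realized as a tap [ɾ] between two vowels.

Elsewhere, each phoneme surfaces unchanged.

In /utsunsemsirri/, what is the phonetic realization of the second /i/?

[i]

/i/ (word-final): rule 1 targets it, but not before a nasal consonant → unchanged [i].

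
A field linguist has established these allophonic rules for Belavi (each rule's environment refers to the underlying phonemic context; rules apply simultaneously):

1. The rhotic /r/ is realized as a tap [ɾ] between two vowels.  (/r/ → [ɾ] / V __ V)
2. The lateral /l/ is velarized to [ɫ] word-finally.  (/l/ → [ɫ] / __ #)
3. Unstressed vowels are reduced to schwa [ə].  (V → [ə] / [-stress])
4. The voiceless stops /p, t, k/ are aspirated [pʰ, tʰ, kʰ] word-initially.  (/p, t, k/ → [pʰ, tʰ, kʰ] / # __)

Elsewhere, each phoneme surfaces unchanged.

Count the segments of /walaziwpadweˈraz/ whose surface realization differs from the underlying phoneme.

Segments that undergo a rule: /a/ → [ə] (rule 3); /a/ → [ə] (rule 3); /i/ → [ə] (rule 3); /a/ → [ə] (rule 3); /e/ → [ə] (rule 3); /r/ → [ɾ] (rule 1).
All other segments surface unchanged.

6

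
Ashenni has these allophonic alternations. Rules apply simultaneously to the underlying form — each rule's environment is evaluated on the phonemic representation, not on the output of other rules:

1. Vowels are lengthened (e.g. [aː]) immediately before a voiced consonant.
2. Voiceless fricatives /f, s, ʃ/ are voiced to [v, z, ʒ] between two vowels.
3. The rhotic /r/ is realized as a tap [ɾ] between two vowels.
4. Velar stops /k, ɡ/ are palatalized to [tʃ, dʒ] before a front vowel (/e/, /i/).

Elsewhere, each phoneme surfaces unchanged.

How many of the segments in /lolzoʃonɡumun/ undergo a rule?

Segments that undergo a rule: /o/ → [oː] (rule 1); /ʃ/ → [ʒ] (rule 2); /o/ → [oː] (rule 1); /u/ → [uː] (rule 1); /u/ → [uː] (rule 1).
All other segments surface unchanged.

5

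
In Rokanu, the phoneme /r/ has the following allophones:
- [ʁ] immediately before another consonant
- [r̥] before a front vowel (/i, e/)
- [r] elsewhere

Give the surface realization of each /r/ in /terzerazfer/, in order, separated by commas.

[ʁ], [r], [r]

Occurrence 1 (position 3): immediately before another consonant → [ʁ].
Occurrence 2 (position 6): no conditioning environment matches → elsewhere allophone [r].
Occurrence 3 (position 11): no conditioning environment matches → elsewhere allophone [r].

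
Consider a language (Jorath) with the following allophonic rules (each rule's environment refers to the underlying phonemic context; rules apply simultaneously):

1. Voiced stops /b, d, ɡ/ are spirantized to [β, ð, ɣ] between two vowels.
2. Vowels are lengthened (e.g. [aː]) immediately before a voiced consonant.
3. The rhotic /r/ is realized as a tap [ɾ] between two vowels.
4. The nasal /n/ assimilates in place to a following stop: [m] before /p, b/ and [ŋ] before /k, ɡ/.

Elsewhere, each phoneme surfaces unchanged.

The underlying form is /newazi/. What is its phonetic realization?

[neːwaːzi]

/n/ (word-initial) is in the target of rule 4 but the environment (before a labial or velar stop) is not met → [n].
/e/ meets the environment for rule 2 (before a voiced consonant) → [eː].
/w/ stays [w].
/a/ — between /w/ and /z/, before a voiced consonant — surfaces as [aː] (rule 2).
/z/ (between /a/ and /i/): no rule targets it → [z].
/i/ (word-final) is in the target of rule 2 but the environment (before a voiced consonant) is not met → [i].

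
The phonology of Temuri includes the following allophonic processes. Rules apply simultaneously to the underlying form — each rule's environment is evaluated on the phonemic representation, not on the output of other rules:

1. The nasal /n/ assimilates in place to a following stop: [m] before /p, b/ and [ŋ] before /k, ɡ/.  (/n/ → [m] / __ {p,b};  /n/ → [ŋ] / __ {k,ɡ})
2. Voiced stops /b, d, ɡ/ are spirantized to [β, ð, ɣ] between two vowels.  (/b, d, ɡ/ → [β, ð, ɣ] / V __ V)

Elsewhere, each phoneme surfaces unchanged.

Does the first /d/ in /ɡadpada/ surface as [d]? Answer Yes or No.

/d/ — between /a/ and /p/; rule 2 does not apply here → [d].
The actual realization is [d], which matches [d].

Yes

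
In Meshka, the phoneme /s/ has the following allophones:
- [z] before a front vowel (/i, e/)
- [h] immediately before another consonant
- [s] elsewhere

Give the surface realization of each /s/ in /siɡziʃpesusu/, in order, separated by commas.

[z], [s], [s]

Occurrence 1 (position 1): before a front vowel (/i, e/) → [z].
Occurrence 2 (position 9): no conditioning environment matches → elsewhere allophone [s].
Occurrence 3 (position 11): no conditioning environment matches → elsewhere allophone [s].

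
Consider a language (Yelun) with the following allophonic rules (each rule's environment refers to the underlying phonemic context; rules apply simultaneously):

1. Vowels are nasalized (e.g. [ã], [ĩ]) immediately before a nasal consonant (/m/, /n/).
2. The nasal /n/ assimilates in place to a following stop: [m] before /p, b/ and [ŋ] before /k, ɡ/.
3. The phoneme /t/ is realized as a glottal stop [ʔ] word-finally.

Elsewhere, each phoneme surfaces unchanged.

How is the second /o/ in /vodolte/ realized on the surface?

[o]

/o/ (between /d/ and /l/) fails the environment for rule 1, so it stays [o].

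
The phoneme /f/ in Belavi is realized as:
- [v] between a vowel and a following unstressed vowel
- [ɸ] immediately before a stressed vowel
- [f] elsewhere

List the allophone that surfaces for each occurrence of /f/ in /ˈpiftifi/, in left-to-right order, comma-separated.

Occurrence 1 (position 3): no conditioning environment matches → elsewhere allophone [f].
Occurrence 2 (position 6): between a vowel and a following unstressed vowel → [v].

[f], [v]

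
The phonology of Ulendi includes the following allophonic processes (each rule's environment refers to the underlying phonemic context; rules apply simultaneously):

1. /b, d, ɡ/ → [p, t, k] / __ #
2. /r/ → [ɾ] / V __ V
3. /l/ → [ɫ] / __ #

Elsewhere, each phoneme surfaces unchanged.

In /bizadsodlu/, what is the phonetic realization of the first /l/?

/l/ — between /d/ and /u/; rule 3 does not apply here → [l].

[l]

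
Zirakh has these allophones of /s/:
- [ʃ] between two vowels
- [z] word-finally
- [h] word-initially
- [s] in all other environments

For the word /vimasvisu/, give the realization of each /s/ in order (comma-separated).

[s], [ʃ]

Occurrence 1 (position 5): no conditioning environment matches → elsewhere allophone [s].
Occurrence 2 (position 8): between two vowels → [ʃ].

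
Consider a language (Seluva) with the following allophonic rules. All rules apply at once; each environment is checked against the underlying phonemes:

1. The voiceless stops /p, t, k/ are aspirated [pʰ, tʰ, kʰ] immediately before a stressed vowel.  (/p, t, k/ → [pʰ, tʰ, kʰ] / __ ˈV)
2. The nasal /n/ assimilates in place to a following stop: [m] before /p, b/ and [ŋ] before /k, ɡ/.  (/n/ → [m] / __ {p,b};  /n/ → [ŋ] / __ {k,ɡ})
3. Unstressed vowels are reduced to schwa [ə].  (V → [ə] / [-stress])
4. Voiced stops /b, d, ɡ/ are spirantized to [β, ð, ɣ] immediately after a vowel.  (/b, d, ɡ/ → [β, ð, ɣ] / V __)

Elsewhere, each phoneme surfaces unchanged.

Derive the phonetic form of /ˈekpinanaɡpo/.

/e/ (word-initial): rule 3 targets it, but not in an unstressed syllable → unchanged [e].
/k/ (between /e/ and /p/): rule 1 targets it, but not immediately before a stressed vowel → unchanged [k].
/p/ (between /k/ and /i/) is in the target of rule 1 but the environment (immediately before a stressed vowel) is not met → [p].
/i/ (between /p/ and /n/): in an unstressed syllable, so rule 3 applies → [ə].
/n/ (between /i/ and /a/) fails the environment for rule 2, so it stays [n].
/a/ — between /n/ and /n/, in an unstressed syllable — surfaces as [ə] (rule 3).
/n/ (between /a/ and /a/) is in the target of rule 2 but the environment (before a labial or velar stop) is not met → [n].
/a/ — between /n/ and /ɡ/, in an unstressed syllable — surfaces as [ə] (rule 3).
/ɡ/ meets the environment for rule 4 (immediately after a vowel) → [ɣ].
/p/ (between /ɡ/ and /o/) fails the environment for rule 1, so it stays [p].
/o/ (word-final): in an unstressed syllable, so rule 3 applies → [ə].

[ˈekpənənəɣpə]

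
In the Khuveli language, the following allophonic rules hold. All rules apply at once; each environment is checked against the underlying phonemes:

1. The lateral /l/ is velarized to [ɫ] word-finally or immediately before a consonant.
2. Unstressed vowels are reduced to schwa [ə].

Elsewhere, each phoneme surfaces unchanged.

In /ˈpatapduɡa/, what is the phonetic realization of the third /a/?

/a/ meets the environment for rule 2 (in an unstressed syllable) → [ə].

[ə]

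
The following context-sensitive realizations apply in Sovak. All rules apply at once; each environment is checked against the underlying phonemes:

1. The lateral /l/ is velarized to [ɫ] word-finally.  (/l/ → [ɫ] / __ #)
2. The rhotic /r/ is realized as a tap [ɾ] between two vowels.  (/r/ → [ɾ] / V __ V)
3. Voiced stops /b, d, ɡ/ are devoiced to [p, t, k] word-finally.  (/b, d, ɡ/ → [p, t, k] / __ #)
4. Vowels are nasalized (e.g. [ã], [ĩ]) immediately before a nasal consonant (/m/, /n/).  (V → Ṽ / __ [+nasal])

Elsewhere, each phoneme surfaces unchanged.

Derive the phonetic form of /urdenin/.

[urdẽnĩn]

/u/ (word-initial): rule 4 targets it, but not before a nasal consonant → unchanged [u].
/r/ (between /u/ and /d/) fails the environment for rule 2, so it stays [r].
/d/ (between /r/ and /e/): rule 3 targets it, but not word-finally → unchanged [d].
/e/ — between /d/ and /n/, before a nasal consonant — surfaces as [ẽ] (rule 4).
/n/ stays [n].
/i/ — between /n/ and /n/, before a nasal consonant — surfaces as [ĩ] (rule 4).
/n/ stays [n].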